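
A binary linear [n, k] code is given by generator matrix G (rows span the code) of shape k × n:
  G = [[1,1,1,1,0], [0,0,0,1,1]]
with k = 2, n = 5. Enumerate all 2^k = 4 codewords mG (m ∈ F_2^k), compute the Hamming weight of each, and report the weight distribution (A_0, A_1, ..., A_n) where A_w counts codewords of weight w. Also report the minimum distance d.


Weight distribution: A_0 = 1, A_2 = 1, A_4 = 2. Minimum distance d = 2.

Enumerate all 2^2 = 4 messages m ∈ F_2^2.
For each, compute codeword c = mG in F_2^5, then tally its weight.
  m = 00 → c = 00000, weight = 0.
  m = 10 → c = 11110, weight = 4.
  m = 01 → c = 00011, weight = 2.
  m = 11 → c = 11101, weight = 4.
Tally weights:
  weight 0: 1 codewords.
  weight 2: 1 codewords.
  weight 4: 2 codewords.
Minimum distance d = smallest w > 0 with A_w > 0 = 2.
Sanity: Σ A_w = 4 = 2^2 = 4 ✓.


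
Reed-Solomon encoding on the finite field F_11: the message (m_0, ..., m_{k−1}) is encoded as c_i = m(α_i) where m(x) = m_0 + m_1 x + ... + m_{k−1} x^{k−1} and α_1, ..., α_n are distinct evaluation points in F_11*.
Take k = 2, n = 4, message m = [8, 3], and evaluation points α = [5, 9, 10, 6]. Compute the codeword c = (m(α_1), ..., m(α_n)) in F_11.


c = [1, 2, 5, 4]

Message polynomial: m(x) = 8 + 3·x (mod 11).
For each evaluation point α_i, compute m(α_i) mod 11:
  α_1 = 5: Horner steps 3 → 1, so m(5) = 1.
  α_2 = 9: Horner steps 3 → 2, so m(9) = 2.
  α_3 = 10: Horner steps 3 → 5, so m(10) = 5.
  α_4 = 6: Horner steps 3 → 4, so m(6) = 4.
Codeword c = [1, 2, 5, 4] ∈ F_11^4.


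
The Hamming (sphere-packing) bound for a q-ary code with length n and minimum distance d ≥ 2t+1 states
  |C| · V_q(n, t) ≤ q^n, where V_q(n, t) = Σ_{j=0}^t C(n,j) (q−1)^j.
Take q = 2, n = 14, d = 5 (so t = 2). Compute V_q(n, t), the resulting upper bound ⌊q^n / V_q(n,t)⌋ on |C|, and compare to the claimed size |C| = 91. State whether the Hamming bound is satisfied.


V_q(n, t) = 106, q^n = 16384, Hamming bound = 154, |C| = 91 ≤ bound (satisfied).

Step 1: Compute V_q(n, t) = Σ_{j=0}^2 C(n, j) (q−1)^j.
  j = 0: C(14,0)·(1)^0 = 1·1 = 1.
  j = 1: C(14,1)·(1)^1 = 14·1 = 14.
  j = 2: C(14,2)·(1)^2 = 91·1 = 91.
  V_q(n, t) = 1 + 14 + 91 = 106.
Step 2: q^n = 2^14 = 16384.
Step 3: Hamming bound ⌊q^n / V_q(n,t)⌋ = ⌊16384/106⌋ = 154.
Step 4: Compare |C| = 91 to 154: satisfied.
The claimed |C| lies below the Hamming bound.


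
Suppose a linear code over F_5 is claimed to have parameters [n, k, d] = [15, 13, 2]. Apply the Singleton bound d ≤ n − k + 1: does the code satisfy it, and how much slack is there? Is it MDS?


Singleton RHS = n − k + 1 = 3, slack = 1, bound satisfied, not MDS.

Singleton bound: d ≤ n − k + 1.
Here n = 15, k = 13, so n − k + 1 = 3.
Given d = 2, check d ≤ 3: YES.
Slack = (n − k + 1) − d = 1.
The code is NOT MDS (slack = 1 > 0).
Description: the claimed parameters are [15, 13, 2]_5; such a code would be non-MDS.


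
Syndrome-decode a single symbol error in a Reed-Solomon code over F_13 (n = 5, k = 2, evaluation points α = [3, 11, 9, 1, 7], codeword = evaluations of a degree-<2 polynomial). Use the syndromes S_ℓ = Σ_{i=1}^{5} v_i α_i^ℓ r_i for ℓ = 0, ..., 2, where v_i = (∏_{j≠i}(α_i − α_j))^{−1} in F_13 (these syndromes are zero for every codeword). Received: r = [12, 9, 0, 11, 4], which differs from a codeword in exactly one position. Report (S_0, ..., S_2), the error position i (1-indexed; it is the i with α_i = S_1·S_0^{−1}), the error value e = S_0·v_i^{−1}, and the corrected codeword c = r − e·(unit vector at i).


S = (9, 9, 9), error at position 4, error magnitude e = 8, c = [12, 9, 0, 3, 4].

Step 1: column multipliers v_i = (∏_{j≠i}(α_i − α_j))^{−1} mod 13.
  i = 1 (α = 3): (3−11)(3−9)(3−1)(3−7) = (−8)·(−6)·2·(−4) = −384 ≡ 6, so v_1 = 6^{−1} = 11 (mod 13).
  i = 2 (α = 11): (11−3)(11−9)(11−1)(11−7) = 8·2·10·4 = 640 ≡ 3, so v_2 = 3^{−1} = 9 (mod 13).
  i = 3 (α = 9): (9−3)(9−11)(9−1)(9−7) = 6·(−2)·8·2 = −192 ≡ 3, so v_3 = 3^{−1} = 9 (mod 13).
  i = 4 (α = 1): (1−3)(1−11)(1−9)(1−7) = (−2)·(−10)·(−8)·(−6) = 960 ≡ 11, so v_4 = 11^{−1} = 6 (mod 13).
  i = 5 (α = 7): (7−3)(7−11)(7−9)(7−1) = 4·(−4)·(−2)·6 = 192 ≡ 10, so v_5 = 10^{−1} = 4 (mod 13).
  v = [11, 9, 9, 6, 4].
Step 2: syndromes of r = [12, 9, 0, 11, 4] (all sums mod 13).
  S_0 = Σ v_i r_i = 11·12 + 9·9 + 9·0 + 6·11 + 4·4 = 295 ≡ 9.
  S_1 = Σ v_i α_i r_i = 11·3·12 + 9·11·9 + 9·9·0 + 6·1·11 + 4·7·4 = 1465 ≡ 9.
  α_i^2 mod 13 = [9, 4, 3, 1, 10].
  S_2 = Σ v_i α_i^2 r_i = 11·9·12 + 9·4·9 + 9·3·0 + 6·1·11 + 4·10·4 = 1738 ≡ 9.
  S = (9, 9, 9) ≠ 0, so r is not a codeword (an error is present).
Step 3: locate the error. For a single error e at position i, S_ℓ = v_i·e·α_i^ℓ, so α_err = S_1/S_0.
  S_0^{−1} = 9^{−1} = 3 (mod 13), so α_err = 9·3 = 27 ≡ 1 = α_4. Error position i = 4.
  Consistency check: S_2/S_1 = 9·3 = 27 ≡ 1 = α_err ✓ (single-error assumption holds).
Step 4: error magnitude e = S_0/v_4 = S_0·∏_{j≠4}(α_4 − α_j) = 9·11 = 99 ≡ 8 (mod 13).
Step 5: correct position 4: c_4 = r_4 − e = 11 − 8 ≡ 3 (mod 13). Hence c = [12, 9, 0, 3, 4].
  Check: interpolating c through the α_i gives m(x) = 5 + 11·x (degree < 2) with m(α_i) = c_i for every i, so c is indeed a codeword.


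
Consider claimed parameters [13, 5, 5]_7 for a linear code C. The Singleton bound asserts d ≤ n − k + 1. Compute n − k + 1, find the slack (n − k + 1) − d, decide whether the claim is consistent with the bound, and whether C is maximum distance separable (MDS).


Singleton RHS = n − k + 1 = 9, slack = 4, bound satisfied, not MDS.

Singleton bound: d ≤ n − k + 1.
Here n = 13, k = 5, so n − k + 1 = 9.
Given d = 5, check d ≤ 9: YES.
Slack = (n − k + 1) − d = 4.
The code is NOT MDS (slack = 4 > 0).
Description: the claimed parameters are [13, 5, 5]_7; such a code would be non-MDS.


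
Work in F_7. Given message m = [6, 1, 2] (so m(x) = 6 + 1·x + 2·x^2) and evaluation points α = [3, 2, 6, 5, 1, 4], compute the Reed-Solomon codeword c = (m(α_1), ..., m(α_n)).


c = [6, 2, 0, 5, 2, 0]

Message polynomial: m(x) = 6 + 1·x + 2·x^2 (mod 7).
For each evaluation point α_i, compute m(α_i) mod 7:
  α_1 = 3: Horner steps 2 → 0 → 6, so m(3) = 6.
  α_2 = 2: Horner steps 2 → 5 → 2, so m(2) = 2.
  α_3 = 6: Horner steps 2 → 6 → 0, so m(6) = 0.
  α_4 = 5: Horner steps 2 → 4 → 5, so m(5) = 5.
  α_5 = 1: Horner steps 2 → 3 → 2, so m(1) = 2.
  α_6 = 4: Horner steps 2 → 2 → 0, so m(4) = 0.
Codeword c = [6, 2, 0, 5, 2, 0] ∈ F_7^6.


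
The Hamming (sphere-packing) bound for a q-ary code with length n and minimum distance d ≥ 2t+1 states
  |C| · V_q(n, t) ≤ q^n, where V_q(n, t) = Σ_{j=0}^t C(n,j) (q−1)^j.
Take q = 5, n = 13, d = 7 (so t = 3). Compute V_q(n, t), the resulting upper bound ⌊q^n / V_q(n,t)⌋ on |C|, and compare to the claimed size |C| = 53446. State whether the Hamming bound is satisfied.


V_q(n, t) = 19605, q^n = 1220703125, Hamming bound = 62264, |C| = 53446 ≤ bound (satisfied).

Step 1: Compute V_q(n, t) = Σ_{j=0}^3 C(n, j) (q−1)^j.
  j = 0: C(13,0)·(4)^0 = 1·1 = 1.
  j = 1: C(13,1)·(4)^1 = 13·4 = 52.
  j = 2: C(13,2)·(4)^2 = 78·16 = 1248.
  j = 3: C(13,3)·(4)^3 = 286·64 = 18304.
  V_q(n, t) = 1 + 52 + 1248 + 18304 = 19605.
Step 2: q^n = 5^13 = 1220703125.
Step 3: Hamming bound ⌊q^n / V_q(n,t)⌋ = ⌊1220703125/19605⌋ = 62264.
Step 4: Compare |C| = 53446 to 62264: satisfied.
The claimed |C| lies below the Hamming bound.


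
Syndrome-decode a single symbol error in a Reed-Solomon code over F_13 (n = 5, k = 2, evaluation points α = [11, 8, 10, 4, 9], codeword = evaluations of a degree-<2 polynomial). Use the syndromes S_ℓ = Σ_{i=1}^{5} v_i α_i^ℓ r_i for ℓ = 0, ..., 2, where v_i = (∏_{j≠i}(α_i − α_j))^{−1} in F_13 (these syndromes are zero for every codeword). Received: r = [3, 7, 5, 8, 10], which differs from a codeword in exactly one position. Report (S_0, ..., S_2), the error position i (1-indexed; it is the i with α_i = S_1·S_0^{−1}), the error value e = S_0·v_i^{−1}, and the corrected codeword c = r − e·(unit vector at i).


S = (5, 11, 6), error at position 3, error magnitude e = 5, c = [3, 7, 0, 8, 10].

Step 1: column multipliers v_i = (∏_{j≠i}(α_i − α_j))^{−1} mod 13.
  i = 1 (α = 11): (11−8)(11−10)(11−4)(11−9) = 3·1·7·2 = 42 ≡ 3, so v_1 = 3^{−1} = 9 (mod 13).
  i = 2 (α = 8): (8−11)(8−10)(8−4)(8−9) = (−3)·(−2)·4·(−1) = −24 ≡ 2, so v_2 = 2^{−1} = 7 (mod 13).
  i = 3 (α = 10): (10−11)(10−8)(10−4)(10−9) = (−1)·2·6·1 = −12 ≡ 1, so v_3 = 1^{−1} = 1 (mod 13).
  i = 4 (α = 4): (4−11)(4−8)(4−10)(4−9) = (−7)·(−4)·(−6)·(−5) = 840 ≡ 8, so v_4 = 8^{−1} = 5 (mod 13).
  i = 5 (α = 9): (9−11)(9−8)(9−10)(9−4) = (−2)·1·(−1)·5 = 10 ≡ 10, so v_5 = 10^{−1} = 4 (mod 13).
  v = [9, 7, 1, 5, 4].
Step 2: syndromes of r = [3, 7, 5, 8, 10] (all sums mod 13).
  S_0 = Σ v_i r_i = 9·3 + 7·7 + 1·5 + 5·8 + 4·10 = 161 ≡ 5.
  S_1 = Σ v_i α_i r_i = 9·11·3 + 7·8·7 + 1·10·5 + 5·4·8 + 4·9·10 = 1259 ≡ 11.
  α_i^2 mod 13 = [4, 12, 9, 3, 3].
  S_2 = Σ v_i α_i^2 r_i = 9·4·3 + 7·12·7 + 1·9·5 + 5·3·8 + 4·3·10 = 981 ≡ 6.
  S = (5, 11, 6) ≠ 0, so r is not a codeword (an error is present).
Step 3: locate the error. For a single error e at position i, S_ℓ = v_i·e·α_i^ℓ, so α_err = S_1/S_0.
  S_0^{−1} = 5^{−1} = 8 (mod 13), so α_err = 11·8 = 88 ≡ 10 = α_3. Error position i = 3.
  Consistency check: S_2/S_1 = 6·6 = 36 ≡ 10 = α_err ✓ (single-error assumption holds).
Step 4: error magnitude e = S_0/v_3 = S_0·∏_{j≠3}(α_3 − α_j) = 5·1 = 5 ≡ 5 (mod 13).
Step 5: correct position 3: c_3 = r_3 − e = 5 − 5 ≡ 0 (mod 13). Hence c = [3, 7, 0, 8, 10].
  Check: interpolating c through the α_i gives m(x) = 9 + 3·x (degree < 2) with m(α_i) = c_i for every i, so c is indeed a codeword.


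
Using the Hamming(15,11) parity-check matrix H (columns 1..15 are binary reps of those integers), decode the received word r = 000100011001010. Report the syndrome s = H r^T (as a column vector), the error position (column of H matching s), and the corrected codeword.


s = (0, 1, 1, 1)^T, error position = 7, corrected codeword c = 000100111001010

Compute s = H r^T mod 2 one row at a time:
  s_1 = 1 + 1 + 0 + 0 + 1 + 0 + 1 + 0 = 4 ≡ 0 (mod 2).
  s_2 = 1 + 0 + 0 + 0 + 1 + 0 + 1 + 0 = 3 ≡ 1 (mod 2).
  s_3 = 0 + 0 + 0 + 0 + 0 + 0 + 1 + 0 = 1 ≡ 1 (mod 2).
  s_4 = 0 + 0 + 0 + 0 + 1 + 0 + 0 + 0 = 1 ≡ 1 (mod 2).
s = (0, 1, 1, 1)^T — this equals column 7 of H (binary 0111), so error is at position 7.
Correct: flip bit 7 of r = 000100011001010 to get c = 000100111001010.


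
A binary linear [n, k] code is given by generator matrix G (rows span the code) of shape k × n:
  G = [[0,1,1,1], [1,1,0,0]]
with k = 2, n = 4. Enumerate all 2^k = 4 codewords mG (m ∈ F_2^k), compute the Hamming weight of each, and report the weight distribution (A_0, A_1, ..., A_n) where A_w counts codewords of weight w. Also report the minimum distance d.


Weight distribution: A_0 = 1, A_2 = 1, A_3 = 2. Minimum distance d = 2.

Enumerate all 2^2 = 4 messages m ∈ F_2^2.
For each, compute codeword c = mG in F_2^4, then tally its weight.
  m = 00 → c = 0000, weight = 0.
  m = 10 → c = 0111, weight = 3.
  m = 01 → c = 1100, weight = 2.
  m = 11 → c = 1011, weight = 3.
Tally weights:
  weight 0: 1 codewords.
  weight 2: 1 codewords.
  weight 3: 2 codewords.
Minimum distance d = smallest w > 0 with A_w > 0 = 2.
Sanity: Σ A_w = 4 = 2^2 = 4 ✓.


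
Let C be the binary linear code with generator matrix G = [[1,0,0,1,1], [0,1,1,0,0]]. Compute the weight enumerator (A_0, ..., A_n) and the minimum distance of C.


Weight distribution: A_0 = 1, A_2 = 1, A_3 = 1, A_5 = 1. Minimum distance d = 2.

Enumerate all 2^2 = 4 messages m ∈ F_2^2.
For each, compute codeword c = mG in F_2^5, then tally its weight.
  m = 00 → c = 00000, weight = 0.
  m = 10 → c = 10011, weight = 3.
  m = 01 → c = 01100, weight = 2.
  m = 11 → c = 11111, weight = 5.
Tally weights:
  weight 0: 1 codewords.
  weight 2: 1 codewords.
  weight 3: 1 codewords.
  weight 5: 1 codewords.
Minimum distance d = smallest w > 0 with A_w > 0 = 2.
Sanity: Σ A_w = 4 = 2^2 = 4 ✓.


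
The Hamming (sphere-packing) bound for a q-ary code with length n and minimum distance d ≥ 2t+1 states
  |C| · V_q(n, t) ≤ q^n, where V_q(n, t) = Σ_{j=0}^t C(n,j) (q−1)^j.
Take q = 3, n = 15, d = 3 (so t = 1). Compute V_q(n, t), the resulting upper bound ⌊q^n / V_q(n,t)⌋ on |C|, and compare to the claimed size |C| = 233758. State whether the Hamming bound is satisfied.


V_q(n, t) = 31, q^n = 14348907, Hamming bound = 462867, |C| = 233758 ≤ bound (satisfied).

Step 1: Compute V_q(n, t) = Σ_{j=0}^1 C(n, j) (q−1)^j.
  j = 0: C(15,0)·(2)^0 = 1·1 = 1.
  j = 1: C(15,1)·(2)^1 = 15·2 = 30.
  V_q(n, t) = 1 + 30 = 31.
Step 2: q^n = 3^15 = 14348907.
Step 3: Hamming bound ⌊q^n / V_q(n,t)⌋ = ⌊14348907/31⌋ = 462867.
Step 4: Compare |C| = 233758 to 462867: satisfied.
The claimed |C| lies below the Hamming bound.


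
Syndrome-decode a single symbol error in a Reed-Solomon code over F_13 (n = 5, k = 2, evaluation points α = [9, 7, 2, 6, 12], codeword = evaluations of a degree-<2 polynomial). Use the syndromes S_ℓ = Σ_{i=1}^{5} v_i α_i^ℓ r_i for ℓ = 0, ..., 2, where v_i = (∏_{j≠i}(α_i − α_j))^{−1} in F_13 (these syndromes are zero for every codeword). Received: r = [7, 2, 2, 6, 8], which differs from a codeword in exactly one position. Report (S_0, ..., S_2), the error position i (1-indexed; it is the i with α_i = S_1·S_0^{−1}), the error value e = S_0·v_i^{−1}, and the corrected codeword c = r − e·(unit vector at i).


S = (5, 10, 7), error at position 3, error magnitude e = 6, c = [7, 2, 9, 6, 8].

Step 1: column multipliers v_i = (∏_{j≠i}(α_i − α_j))^{−1} mod 13.
  i = 1 (α = 9): (9−7)(9−2)(9−6)(9−12) = 2·7·3·(−3) = −126 ≡ 4, so v_1 = 4^{−1} = 10 (mod 13).
  i = 2 (α = 7): (7−9)(7−2)(7−6)(7−12) = (−2)·5·1·(−5) = 50 ≡ 11, so v_2 = 11^{−1} = 6 (mod 13).
  i = 3 (α = 2): (2−9)(2−7)(2−6)(2−12) = (−7)·(−5)·(−4)·(−10) = 1400 ≡ 9, so v_3 = 9^{−1} = 3 (mod 13).
  i = 4 (α = 6): (6−9)(6−7)(6−2)(6−12) = (−3)·(−1)·4·(−6) = −72 ≡ 6, so v_4 = 6^{−1} = 11 (mod 13).
  i = 5 (α = 12): (12−9)(12−7)(12−2)(12−6) = 3·5·10·6 = 900 ≡ 3, so v_5 = 3^{−1} = 9 (mod 13).
  v = [10, 6, 3, 11, 9].
Step 2: syndromes of r = [7, 2, 2, 6, 8] (all sums mod 13).
  S_0 = Σ v_i r_i = 10·7 + 6·2 + 3·2 + 11·6 + 9·8 = 226 ≡ 5.
  S_1 = Σ v_i α_i r_i = 10·9·7 + 6·7·2 + 3·2·2 + 11·6·6 + 9·12·8 = 1986 ≡ 10.
  α_i^2 mod 13 = [3, 10, 4, 10, 1].
  S_2 = Σ v_i α_i^2 r_i = 10·3·7 + 6·10·2 + 3·4·2 + 11·10·6 + 9·1·8 = 1086 ≡ 7.
  S = (5, 10, 7) ≠ 0, so r is not a codeword (an error is present).
Step 3: locate the error. For a single error e at position i, S_ℓ = v_i·e·α_i^ℓ, so α_err = S_1/S_0.
  S_0^{−1} = 5^{−1} = 8 (mod 13), so α_err = 10·8 = 80 ≡ 2 = α_3. Error position i = 3.
  Consistency check: S_2/S_1 = 7·4 = 28 ≡ 2 = α_err ✓ (single-error assumption holds).
Step 4: error magnitude e = S_0/v_3 = S_0·∏_{j≠3}(α_3 − α_j) = 5·9 = 45 ≡ 6 (mod 13).
Step 5: correct position 3: c_3 = r_3 − e = 2 − 6 ≡ 9 (mod 13). Hence c = [7, 2, 9, 6, 8].
  Check: interpolating c through the α_i gives m(x) = 4 + 9·x (degree < 2) with m(α_i) = c_i for every i, so c is indeed a codeword.


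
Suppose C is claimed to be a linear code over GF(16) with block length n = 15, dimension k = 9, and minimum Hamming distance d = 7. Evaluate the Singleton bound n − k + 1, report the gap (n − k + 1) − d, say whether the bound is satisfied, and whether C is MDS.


Singleton RHS = n − k + 1 = 7, slack = 0, bound satisfied, MDS.

Singleton bound: d ≤ n − k + 1.
Here n = 15, k = 9, so n − k + 1 = 7.
Given d = 7, check d ≤ 7: YES.
Slack = (n − k + 1) − d = 0.
The code is MDS (slack = 0).
Description: the claimed parameters are [15, 9, 7]_16; such a code would be MDS (meets Singleton bound).


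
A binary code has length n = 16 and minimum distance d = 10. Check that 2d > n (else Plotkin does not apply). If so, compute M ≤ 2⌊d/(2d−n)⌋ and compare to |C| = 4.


Plotkin bound M ≤ 4; given |C| = 4 ≤ bound (satisfied).

Check applicability: 2d = 20, n = 16.
2d − n = 4 > 0, so Plotkin applies.
Compute d/(2d−n) = 10/4 ≈ 2.5000.
⌊d/(2d−n)⌋ = 2.
Plotkin bound: M ≤ 2·2 = 4.
Given |C| = 4, check: satisfied.
This |C| is at the Plotkin bound.


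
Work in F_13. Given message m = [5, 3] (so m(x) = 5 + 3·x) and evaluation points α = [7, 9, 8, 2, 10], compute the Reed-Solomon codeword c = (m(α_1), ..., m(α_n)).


c = [0, 6, 3, 11, 9]

Message polynomial: m(x) = 5 + 3·x (mod 13).
For each evaluation point α_i, compute m(α_i) mod 13:
  α_1 = 7: Horner steps 3 → 0, so m(7) = 0.
  α_2 = 9: Horner steps 3 → 6, so m(9) = 6.
  α_3 = 8: Horner steps 3 → 3, so m(8) = 3.
  α_4 = 2: Horner steps 3 → 11, so m(2) = 11.
  α_5 = 10: Horner steps 3 → 9, so m(10) = 9.
Codeword c = [0, 6, 3, 11, 9] ∈ F_13^5.


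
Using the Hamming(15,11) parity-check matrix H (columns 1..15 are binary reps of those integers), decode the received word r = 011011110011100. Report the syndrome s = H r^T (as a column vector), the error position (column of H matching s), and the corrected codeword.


s = (0, 1, 1, 1)^T, error position = 7, corrected codeword c = 011011010011100

Compute s = H r^T mod 2 one row at a time:
  s_1 = 1 + 0 + 0 + 1 + 1 + 1 + 0 + 0 = 4 ≡ 0 (mod 2).
  s_2 = 0 + 1 + 1 + 1 + 1 + 1 + 0 + 0 = 5 ≡ 1 (mod 2).
  s_3 = 1 + 1 + 1 + 1 + 0 + 1 + 0 + 0 = 5 ≡ 1 (mod 2).
  s_4 = 0 + 1 + 1 + 1 + 0 + 1 + 1 + 0 = 5 ≡ 1 (mod 2).
s = (0, 1, 1, 1)^T — this equals column 7 of H (binary 0111), so error is at position 7.
Correct: flip bit 7 of r = 011011110011100 to get c = 011011010011100.


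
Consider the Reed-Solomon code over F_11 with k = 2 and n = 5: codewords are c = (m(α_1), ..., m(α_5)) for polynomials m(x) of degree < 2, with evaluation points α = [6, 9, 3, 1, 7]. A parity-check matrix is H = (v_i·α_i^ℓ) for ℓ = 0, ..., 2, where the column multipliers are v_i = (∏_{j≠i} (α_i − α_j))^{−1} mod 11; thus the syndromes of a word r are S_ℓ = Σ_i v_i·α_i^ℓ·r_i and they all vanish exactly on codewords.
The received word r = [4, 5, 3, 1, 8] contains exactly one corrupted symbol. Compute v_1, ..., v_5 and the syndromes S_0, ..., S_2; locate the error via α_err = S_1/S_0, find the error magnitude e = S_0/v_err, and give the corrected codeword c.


S = (4, 4, 4), error at position 4, error magnitude e = 6, c = [4, 5, 3, 6, 8].

Step 1: column multipliers v_i = (∏_{j≠i}(α_i − α_j))^{−1} mod 11.
  i = 1 (α = 6): (6−9)(6−3)(6−1)(6−7) = (−3)·3·5·(−1) = 45 ≡ 1, so v_1 = 1^{−1} = 1 (mod 11).
  i = 2 (α = 9): (9−6)(9−3)(9−1)(9−7) = 3·6·8·2 = 288 ≡ 2, so v_2 = 2^{−1} = 6 (mod 11).
  i = 3 (α = 3): (3−6)(3−9)(3−1)(3−7) = (−3)·(−6)·2·(−4) = −144 ≡ 10, so v_3 = 10^{−1} = 10 (mod 11).
  i = 4 (α = 1): (1−6)(1−9)(1−3)(1−7) = (−5)·(−8)·(−2)·(−6) = 480 ≡ 7, so v_4 = 7^{−1} = 8 (mod 11).
  i = 5 (α = 7): (7−6)(7−9)(7−3)(7−1) = 1·(−2)·4·6 = −48 ≡ 7, so v_5 = 7^{−1} = 8 (mod 11).
  v = [1, 6, 10, 8, 8].
Step 2: syndromes of r = [4, 5, 3, 1, 8] (all sums mod 11).
  S_0 = Σ v_i r_i = 1·4 + 6·5 + 10·3 + 8·1 + 8·8 = 136 ≡ 4.
  S_1 = Σ v_i α_i r_i = 1·6·4 + 6·9·5 + 10·3·3 + 8·1·1 + 8·7·8 = 840 ≡ 4.
  α_i^2 mod 11 = [3, 4, 9, 1, 5].
  S_2 = Σ v_i α_i^2 r_i = 1·3·4 + 6·4·5 + 10·9·3 + 8·1·1 + 8·5·8 = 730 ≡ 4.
  S = (4, 4, 4) ≠ 0, so r is not a codeword (an error is present).
Step 3: locate the error. For a single error e at position i, S_ℓ = v_i·e·α_i^ℓ, so α_err = S_1/S_0.
  S_0^{−1} = 4^{−1} = 3 (mod 11), so α_err = 4·3 = 12 ≡ 1 = α_4. Error position i = 4.
  Consistency check: S_2/S_1 = 4·3 = 12 ≡ 1 = α_err ✓ (single-error assumption holds).
Step 4: error magnitude e = S_0/v_4 = S_0·∏_{j≠4}(α_4 − α_j) = 4·7 = 28 ≡ 6 (mod 11).
Step 5: correct position 4: c_4 = r_4 − e = 1 − 6 ≡ 6 (mod 11). Hence c = [4, 5, 3, 6, 8].
  Check: interpolating c through the α_i gives m(x) = 2 + 4·x (degree < 2) with m(α_i) = c_i for every i, so c is indeed a codeword.


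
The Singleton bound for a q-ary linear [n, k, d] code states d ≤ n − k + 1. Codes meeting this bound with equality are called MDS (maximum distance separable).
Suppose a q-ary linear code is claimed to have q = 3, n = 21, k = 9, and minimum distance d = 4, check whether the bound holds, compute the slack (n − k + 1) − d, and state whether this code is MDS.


Singleton RHS = n − k + 1 = 13, slack = 9, bound satisfied, not MDS.

Singleton bound: d ≤ n − k + 1.
Here n = 21, k = 9, so n − k + 1 = 13.
Given d = 4, check d ≤ 13: YES.
Slack = (n − k + 1) − d = 9.
The code is NOT MDS (slack = 9 > 0).
Description: the claimed parameters are [21, 9, 4]_3; such a code would be non-MDS.


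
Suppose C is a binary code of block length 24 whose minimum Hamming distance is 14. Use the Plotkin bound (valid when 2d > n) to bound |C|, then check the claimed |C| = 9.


Plotkin bound M ≤ 6; given |C| = 9 > bound (violated).

Check applicability: 2d = 28, n = 24.
2d − n = 4 > 0, so Plotkin applies.
Compute d/(2d−n) = 14/4 ≈ 3.5000.
⌊d/(2d−n)⌋ = 3.
Plotkin bound: M ≤ 2·3 = 6.
Given |C| = 9, check: VIOLATED.
This |C| is above the Plotkin bound, so no binary code with n = 24, d = 14 and 9 codewords exists.


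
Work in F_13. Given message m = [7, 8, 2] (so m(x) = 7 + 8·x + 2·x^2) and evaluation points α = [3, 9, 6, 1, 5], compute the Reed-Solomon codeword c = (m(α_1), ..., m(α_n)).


c = [10, 7, 10, 4, 6]

Message polynomial: m(x) = 7 + 8·x + 2·x^2 (mod 13).
For each evaluation point α_i, compute m(α_i) mod 13:
  α_1 = 3: Horner steps 2 → 1 → 10, so m(3) = 10.
  α_2 = 9: Horner steps 2 → 0 → 7, so m(9) = 7.
  α_3 = 6: Horner steps 2 → 7 → 10, so m(6) = 10.
  α_4 = 1: Horner steps 2 → 10 → 4, so m(1) = 4.
  α_5 = 5: Horner steps 2 → 5 → 6, so m(5) = 6.
Codeword c = [10, 7, 10, 4, 6] ∈ F_13^5.


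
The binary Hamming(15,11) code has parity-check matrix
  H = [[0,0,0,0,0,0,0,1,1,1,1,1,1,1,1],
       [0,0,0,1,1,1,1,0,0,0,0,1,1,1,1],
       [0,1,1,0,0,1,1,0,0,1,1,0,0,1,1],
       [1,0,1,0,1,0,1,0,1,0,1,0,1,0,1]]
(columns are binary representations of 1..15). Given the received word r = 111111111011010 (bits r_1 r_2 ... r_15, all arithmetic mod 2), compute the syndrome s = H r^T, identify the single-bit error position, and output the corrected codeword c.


s = (1, 0, 0, 0)^T, error position = 8, corrected codeword c = 111111101011010

Compute s = H r^T mod 2 one row at a time:
  s_1 = 1 + 1 + 0 + 1 + 1 + 0 + 1 + 0 = 5 ≡ 1 (mod 2).
  s_2 = 1 + 1 + 1 + 1 + 1 + 0 + 1 + 0 = 6 ≡ 0 (mod 2).
  s_3 = 1 + 1 + 1 + 1 + 0 + 1 + 1 + 0 = 6 ≡ 0 (mod 2).
  s_4 = 1 + 1 + 1 + 1 + 1 + 1 + 0 + 0 = 6 ≡ 0 (mod 2).
s = (1, 0, 0, 0)^T — this equals column 8 of H (binary 1000), so error is at position 8.
Correct: flip bit 8 of r = 111111111011010 to get c = 111111101011010.


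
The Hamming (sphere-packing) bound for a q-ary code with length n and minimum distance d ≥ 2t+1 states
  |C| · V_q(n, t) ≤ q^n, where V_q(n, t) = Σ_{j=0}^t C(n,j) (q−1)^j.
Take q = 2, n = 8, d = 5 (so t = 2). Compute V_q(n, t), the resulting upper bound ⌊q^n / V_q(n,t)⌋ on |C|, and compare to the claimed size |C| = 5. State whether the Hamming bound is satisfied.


V_q(n, t) = 37, q^n = 256, Hamming bound = 6, |C| = 5 ≤ bound (satisfied).

Step 1: Compute V_q(n, t) = Σ_{j=0}^2 C(n, j) (q−1)^j.
  j = 0: C(8,0)·(1)^0 = 1·1 = 1.
  j = 1: C(8,1)·(1)^1 = 8·1 = 8.
  j = 2: C(8,2)·(1)^2 = 28·1 = 28.
  V_q(n, t) = 1 + 8 + 28 = 37.
Step 2: q^n = 2^8 = 256.
Step 3: Hamming bound ⌊q^n / V_q(n,t)⌋ = ⌊256/37⌋ = 6.
Step 4: Compare |C| = 5 to 6: satisfied.
The claimed |C| lies below the Hamming bound.


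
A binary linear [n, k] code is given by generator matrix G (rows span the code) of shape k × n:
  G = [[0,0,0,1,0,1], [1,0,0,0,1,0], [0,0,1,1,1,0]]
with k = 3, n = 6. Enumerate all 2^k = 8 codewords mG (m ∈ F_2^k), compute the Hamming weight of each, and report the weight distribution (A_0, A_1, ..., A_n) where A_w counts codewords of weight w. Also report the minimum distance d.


Weight distribution: A_0 = 1, A_2 = 2, A_3 = 4, A_4 = 1. Minimum distance d = 2.

Enumerate all 2^3 = 8 messages m ∈ F_2^3.
For each, compute codeword c = mG in F_2^6, then tally its weight.
  m = 000 → c = 000000, weight = 0.
  m = 100 → c = 000101, weight = 2.
  m = 010 → c = 100010, weight = 2.
  m = 110 → c = 100111, weight = 4.
  m = 001 → c = 001110, weight = 3.
  m = 101 → c = 001011, weight = 3.
  m = 011 → c = 101100, weight = 3.
  m = 111 → c = 101001, weight = 3.
Tally weights:
  weight 0: 1 codewords.
  weight 2: 2 codewords.
  weight 3: 4 codewords.
  weight 4: 1 codewords.
Minimum distance d = smallest w > 0 with A_w > 0 = 2.
Sanity: Σ A_w = 8 = 2^3 = 8 ✓.


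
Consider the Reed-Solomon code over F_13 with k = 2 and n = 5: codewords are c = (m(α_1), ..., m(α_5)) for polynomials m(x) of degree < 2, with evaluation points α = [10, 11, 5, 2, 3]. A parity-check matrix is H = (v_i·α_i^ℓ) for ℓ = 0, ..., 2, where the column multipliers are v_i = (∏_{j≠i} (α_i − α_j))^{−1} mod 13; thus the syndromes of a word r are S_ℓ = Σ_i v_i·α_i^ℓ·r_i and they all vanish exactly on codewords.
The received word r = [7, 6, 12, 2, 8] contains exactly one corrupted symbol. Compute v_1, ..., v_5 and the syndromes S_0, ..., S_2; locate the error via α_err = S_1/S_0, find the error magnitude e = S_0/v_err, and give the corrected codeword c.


S = (4, 12, 10), error at position 5, error magnitude e = 7, c = [7, 6, 12, 2, 1].

Step 1: column multipliers v_i = (∏_{j≠i}(α_i − α_j))^{−1} mod 13.
  i = 1 (α = 10): (10−11)(10−5)(10−2)(10−3) = (−1)·5·8·7 = −280 ≡ 6, so v_1 = 6^{−1} = 11 (mod 13).
  i = 2 (α = 11): (11−10)(11−5)(11−2)(11−3) = 1·6·9·8 = 432 ≡ 3, so v_2 = 3^{−1} = 9 (mod 13).
  i = 3 (α = 5): (5−10)(5−11)(5−2)(5−3) = (−5)·(−6)·3·2 = 180 ≡ 11, so v_3 = 11^{−1} = 6 (mod 13).
  i = 4 (α = 2): (2−10)(2−11)(2−5)(2−3) = (−8)·(−9)·(−3)·(−1) = 216 ≡ 8, so v_4 = 8^{−1} = 5 (mod 13).
  i = 5 (α = 3): (3−10)(3−11)(3−5)(3−2) = (−7)·(−8)·(−2)·1 = −112 ≡ 5, so v_5 = 5^{−1} = 8 (mod 13).
  v = [11, 9, 6, 5, 8].
Step 2: syndromes of r = [7, 6, 12, 2, 8] (all sums mod 13).
  S_0 = Σ v_i r_i = 11·7 + 9·6 + 6·12 + 5·2 + 8·8 = 277 ≡ 4.
  S_1 = Σ v_i α_i r_i = 11·10·7 + 9·11·6 + 6·5·12 + 5·2·2 + 8·3·8 = 1936 ≡ 12.
  α_i^2 mod 13 = [9, 4, 12, 4, 9].
  S_2 = Σ v_i α_i^2 r_i = 11·9·7 + 9·4·6 + 6·12·12 + 5·4·2 + 8·9·8 = 2389 ≡ 10.
  S = (4, 12, 10) ≠ 0, so r is not a codeword (an error is present).
Step 3: locate the error. For a single error e at position i, S_ℓ = v_i·e·α_i^ℓ, so α_err = S_1/S_0.
  S_0^{−1} = 4^{−1} = 10 (mod 13), so α_err = 12·10 = 120 ≡ 3 = α_5. Error position i = 5.
  Consistency check: S_2/S_1 = 10·12 = 120 ≡ 3 = α_err ✓ (single-error assumption holds).
Step 4: error magnitude e = S_0/v_5 = S_0·∏_{j≠5}(α_5 − α_j) = 4·5 = 20 ≡ 7 (mod 13).
Step 5: correct position 5: c_5 = r_5 − e = 8 − 7 ≡ 1 (mod 13). Hence c = [7, 6, 12, 2, 1].
  Check: interpolating c through the α_i gives m(x) = 4 + 12·x (degree < 2) with m(α_i) = c_i for every i, so c is indeed a codeword.


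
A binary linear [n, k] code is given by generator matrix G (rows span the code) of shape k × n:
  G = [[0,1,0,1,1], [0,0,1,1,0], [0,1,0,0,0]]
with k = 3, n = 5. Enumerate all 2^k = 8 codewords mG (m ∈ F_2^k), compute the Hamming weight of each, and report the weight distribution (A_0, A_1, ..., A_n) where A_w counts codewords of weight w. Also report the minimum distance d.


Weight distribution: A_0 = 1, A_1 = 1, A_2 = 3, A_3 = 3. Minimum distance d = 1.

Enumerate all 2^3 = 8 messages m ∈ F_2^3.
For each, compute codeword c = mG in F_2^5, then tally its weight.
  m = 000 → c = 00000, weight = 0.
  m = 100 → c = 01011, weight = 3.
  m = 010 → c = 00110, weight = 2.
  m = 110 → c = 01101, weight = 3.
  m = 001 → c = 01000, weight = 1.
  m = 101 → c = 00011, weight = 2.
  m = 011 → c = 01110, weight = 3.
  m = 111 → c = 00101, weight = 2.
Tally weights:
  weight 0: 1 codewords.
  weight 1: 1 codewords.
  weight 2: 3 codewords.
  weight 3: 3 codewords.
Minimum distance d = smallest w > 0 with A_w > 0 = 1.
Sanity: Σ A_w = 8 = 2^3 = 8 ✓.


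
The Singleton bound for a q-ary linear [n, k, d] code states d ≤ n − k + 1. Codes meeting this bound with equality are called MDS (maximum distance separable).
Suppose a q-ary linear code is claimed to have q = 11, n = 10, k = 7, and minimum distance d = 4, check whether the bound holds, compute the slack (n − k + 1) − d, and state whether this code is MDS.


Singleton RHS = n − k + 1 = 4, slack = 0, bound satisfied, MDS.

Singleton bound: d ≤ n − k + 1.
Here n = 10, k = 7, so n − k + 1 = 4.
Given d = 4, check d ≤ 4: YES.
Slack = (n − k + 1) − d = 0.
The code is MDS (slack = 0).
Description: the claimed parameters are [10, 7, 4]_11; such a code would be MDS (meets Singleton bound).


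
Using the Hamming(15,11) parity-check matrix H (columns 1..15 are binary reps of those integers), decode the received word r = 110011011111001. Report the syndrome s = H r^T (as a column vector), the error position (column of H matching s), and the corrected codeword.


s = (0, 0, 1, 1)^T, error position = 3, corrected codeword c = 111011011111001

Compute s = H r^T mod 2 one row at a time:
  s_1 = 1 + 1 + 1 + 1 + 1 + 0 + 0 + 1 = 6 ≡ 0 (mod 2).
  s_2 = 0 + 1 + 1 + 0 + 1 + 0 + 0 + 1 = 4 ≡ 0 (mod 2).
  s_3 = 1 + 0 + 1 + 0 + 1 + 1 + 0 + 1 = 5 ≡ 1 (mod 2).
  s_4 = 1 + 0 + 1 + 0 + 1 + 1 + 0 + 1 = 5 ≡ 1 (mod 2).
s = (0, 0, 1, 1)^T — this equals column 3 of H (binary 0011), so error is at position 3.
Correct: flip bit 3 of r = 110011011111001 to get c = 111011011111001.


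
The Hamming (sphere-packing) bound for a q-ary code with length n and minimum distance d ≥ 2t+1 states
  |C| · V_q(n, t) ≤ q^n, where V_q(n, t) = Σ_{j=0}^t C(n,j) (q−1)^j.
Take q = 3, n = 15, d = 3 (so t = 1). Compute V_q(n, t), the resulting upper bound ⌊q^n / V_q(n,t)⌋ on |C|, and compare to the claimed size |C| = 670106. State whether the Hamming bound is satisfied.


V_q(n, t) = 31, q^n = 14348907, Hamming bound = 462867, |C| = 670106 > bound (violated).

Step 1: Compute V_q(n, t) = Σ_{j=0}^1 C(n, j) (q−1)^j.
  j = 0: C(15,0)·(2)^0 = 1·1 = 1.
  j = 1: C(15,1)·(2)^1 = 15·2 = 30.
  V_q(n, t) = 1 + 30 = 31.
Step 2: q^n = 3^15 = 14348907.
Step 3: Hamming bound ⌊q^n / V_q(n,t)⌋ = ⌊14348907/31⌋ = 462867.
Step 4: Compare |C| = 670106 to 462867: violated.
The claimed |C| lies above the Hamming bound, so no 3-ary code of length 15 with d ≥ 3 can have 670106 codewords.


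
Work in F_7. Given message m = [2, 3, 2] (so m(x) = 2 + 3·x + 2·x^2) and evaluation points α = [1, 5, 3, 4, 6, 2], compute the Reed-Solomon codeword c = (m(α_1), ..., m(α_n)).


c = [0, 4, 1, 4, 1, 2]

Message polynomial: m(x) = 2 + 3·x + 2·x^2 (mod 7).
For each evaluation point α_i, compute m(α_i) mod 7:
  α_1 = 1: Horner steps 2 → 5 → 0, so m(1) = 0.
  α_2 = 5: Horner steps 2 → 6 → 4, so m(5) = 4.
  α_3 = 3: Horner steps 2 → 2 → 1, so m(3) = 1.
  α_4 = 4: Horner steps 2 → 4 → 4, so m(4) = 4.
  α_5 = 6: Horner steps 2 → 1 → 1, so m(6) = 1.
  α_6 = 2: Horner steps 2 → 0 → 2, so m(2) = 2.
Codeword c = [0, 4, 1, 4, 1, 2] ∈ F_7^6.


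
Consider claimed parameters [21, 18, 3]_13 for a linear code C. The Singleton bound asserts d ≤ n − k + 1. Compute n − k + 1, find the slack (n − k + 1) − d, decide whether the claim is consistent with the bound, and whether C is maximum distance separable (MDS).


Singleton RHS = n − k + 1 = 4, slack = 1, bound satisfied, not MDS.

Singleton bound: d ≤ n − k + 1.
Here n = 21, k = 18, so n − k + 1 = 4.
Given d = 3, check d ≤ 4: YES.
Slack = (n − k + 1) − d = 1.
The code is NOT MDS (slack = 1 > 0).
Description: the claimed parameters are [21, 18, 3]_13; such a code would be non-MDS.


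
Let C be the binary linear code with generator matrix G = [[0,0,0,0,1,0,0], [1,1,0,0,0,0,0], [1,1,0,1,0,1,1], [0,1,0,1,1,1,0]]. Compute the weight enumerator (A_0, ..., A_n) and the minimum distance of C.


Weight distribution: A_0 = 1, A_1 = 1, A_2 = 3, A_3 = 6, A_4 = 3, A_5 = 1, A_6 = 1. Minimum distance d = 1.

Enumerate all 2^4 = 16 messages m ∈ F_2^4.
For each, compute codeword c = mG in F_2^7, then tally its weight.
  m = 0000 → c = 0000000, weight = 0.
  m = 1000 → c = 0000100, weight = 1.
  m = 0100 → c = 1100000, weight = 2.
  m = 1100 → c = 1100100, weight = 3.
  m = 0010 → c = 1101011, weight = 5.
  m = 1010 → c = 1101111, weight = 6.
  m = 0110 → c = 0001011, weight = 3.
  m = 1110 → c = 0001111, weight = 4.
  m = 0001 → c = 0101110, weight = 4.
  m = 1001 → c = 0101010, weight = 3.
  m = 0101 → c = 1001110, weight = 4.
  m = 1101 → c = 1001010, weight = 3.
  m = 0011 → c = 1000101, weight = 3.
  m = 1011 → c = 1000001, weight = 2.
  m = 0111 → c = 0100101, weight = 3.
  m = 1111 → c = 0100001, weight = 2.
Tally weights:
  weight 0: 1 codewords.
  weight 1: 1 codewords.
  weight 2: 3 codewords.
  weight 3: 6 codewords.
  weight 4: 3 codewords.
  weight 5: 1 codewords.
  weight 6: 1 codewords.
Minimum distance d = smallest w > 0 with A_w > 0 = 1.
Sanity: Σ A_w = 16 = 2^4 = 16 ✓.


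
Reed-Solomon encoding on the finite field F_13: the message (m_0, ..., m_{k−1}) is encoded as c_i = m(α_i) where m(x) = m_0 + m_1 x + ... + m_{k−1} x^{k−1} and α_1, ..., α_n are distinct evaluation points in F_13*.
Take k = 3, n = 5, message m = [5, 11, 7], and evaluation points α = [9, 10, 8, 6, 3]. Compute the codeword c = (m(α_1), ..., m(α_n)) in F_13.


c = [8, 9, 8, 11, 10]

Message polynomial: m(x) = 5 + 11·x + 7·x^2 (mod 13).
For each evaluation point α_i, compute m(α_i) mod 13:
  α_1 = 9: Horner steps 7 → 9 → 8, so m(9) = 8.
  α_2 = 10: Horner steps 7 → 3 → 9, so m(10) = 9.
  α_3 = 8: Horner steps 7 → 2 → 8, so m(8) = 8.
  α_4 = 6: Horner steps 7 → 1 → 11, so m(6) = 11.
  α_5 = 3: Horner steps 7 → 6 → 10, so m(3) = 10.
Codeword c = [8, 9, 8, 11, 10] ∈ F_13^5.


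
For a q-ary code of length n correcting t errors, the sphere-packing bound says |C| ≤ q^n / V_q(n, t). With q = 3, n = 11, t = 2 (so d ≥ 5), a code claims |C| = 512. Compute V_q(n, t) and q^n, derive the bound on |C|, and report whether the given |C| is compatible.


V_q(n, t) = 243, q^n = 177147, Hamming bound = 729, |C| = 512 ≤ bound (satisfied).

Step 1: Compute V_q(n, t) = Σ_{j=0}^2 C(n, j) (q−1)^j.
  j = 0: C(11,0)·(2)^0 = 1·1 = 1.
  j = 1: C(11,1)·(2)^1 = 11·2 = 22.
  j = 2: C(11,2)·(2)^2 = 55·4 = 220.
  V_q(n, t) = 1 + 22 + 220 = 243.
Step 2: q^n = 3^11 = 177147.
Step 3: Hamming bound ⌊q^n / V_q(n,t)⌋ = ⌊177147/243⌋ = 729.
Step 4: Compare |C| = 512 to 729: satisfied.
The claimed |C| lies below the Hamming bound.


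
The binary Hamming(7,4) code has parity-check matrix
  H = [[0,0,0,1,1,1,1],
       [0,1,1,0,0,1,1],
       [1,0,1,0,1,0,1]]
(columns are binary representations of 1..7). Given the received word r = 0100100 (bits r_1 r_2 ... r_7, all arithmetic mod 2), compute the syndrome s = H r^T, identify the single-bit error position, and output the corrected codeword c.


s = (1, 1, 1)^T, error position = 7, corrected codeword c = 0100101

Compute s = H r^T mod 2 one row at a time:
  s_1 = 0 + 1 + 0 + 0 = 1 ≡ 1 (mod 2).
  s_2 = 1 + 0 + 0 + 0 = 1 ≡ 1 (mod 2).
  s_3 = 0 + 0 + 1 + 0 = 1 ≡ 1 (mod 2).
s = (1, 1, 1)^T — this equals column 7 of H (binary 111), so error is at position 7.
Correct: flip bit 7 of r = 0100100 to get c = 0100101.


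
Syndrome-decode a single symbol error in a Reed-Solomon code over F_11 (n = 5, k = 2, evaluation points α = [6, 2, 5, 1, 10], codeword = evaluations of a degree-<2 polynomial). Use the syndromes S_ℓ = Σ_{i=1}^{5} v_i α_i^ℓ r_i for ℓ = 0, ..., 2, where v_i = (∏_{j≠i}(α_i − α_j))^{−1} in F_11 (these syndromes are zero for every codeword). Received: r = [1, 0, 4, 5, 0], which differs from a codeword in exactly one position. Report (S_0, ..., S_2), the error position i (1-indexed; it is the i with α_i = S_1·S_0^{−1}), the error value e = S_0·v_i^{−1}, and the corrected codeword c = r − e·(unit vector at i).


S = (3, 6, 1), error at position 2, error magnitude e = 9, c = [1, 2, 4, 5, 0].

Step 1: column multipliers v_i = (∏_{j≠i}(α_i − α_j))^{−1} mod 11.
  i = 1 (α = 6): (6−2)(6−5)(6−1)(6−10) = 4·1·5·(−4) = −80 ≡ 8, so v_1 = 8^{−1} = 7 (mod 11).
  i = 2 (α = 2): (2−6)(2−5)(2−1)(2−10) = (−4)·(−3)·1·(−8) = −96 ≡ 3, so v_2 = 3^{−1} = 4 (mod 11).
  i = 3 (α = 5): (5−6)(5−2)(5−1)(5−10) = (−1)·3·4·(−5) = 60 ≡ 5, so v_3 = 5^{−1} = 9 (mod 11).
  i = 4 (α = 1): (1−6)(1−2)(1−5)(1−10) = (−5)·(−1)·(−4)·(−9) = 180 ≡ 4, so v_4 = 4^{−1} = 3 (mod 11).
  i = 5 (α = 10): (10−6)(10−2)(10−5)(10−1) = 4·8·5·9 = 1440 ≡ 10, so v_5 = 10^{−1} = 10 (mod 11).
  v = [7, 4, 9, 3, 10].
Step 2: syndromes of r = [1, 0, 4, 5, 0] (all sums mod 11).
  S_0 = Σ v_i r_i = 7·1 + 4·0 + 9·4 + 3·5 + 10·0 = 58 ≡ 3.
  S_1 = Σ v_i α_i r_i = 7·6·1 + 4·2·0 + 9·5·4 + 3·1·5 + 10·10·0 = 237 ≡ 6.
  α_i^2 mod 11 = [3, 4, 3, 1, 1].
  S_2 = Σ v_i α_i^2 r_i = 7·3·1 + 4·4·0 + 9·3·4 + 3·1·5 + 10·1·0 = 144 ≡ 1.
  S = (3, 6, 1) ≠ 0, so r is not a codeword (an error is present).
Step 3: locate the error. For a single error e at position i, S_ℓ = v_i·e·α_i^ℓ, so α_err = S_1/S_0.
  S_0^{−1} = 3^{−1} = 4 (mod 11), so α_err = 6·4 = 24 ≡ 2 = α_2. Error position i = 2.
  Consistency check: S_2/S_1 = 1·2 = 2 ≡ 2 = α_err ✓ (single-error assumption holds).
Step 4: error magnitude e = S_0/v_2 = S_0·∏_{j≠2}(α_2 − α_j) = 3·3 = 9 ≡ 9 (mod 11).
Step 5: correct position 2: c_2 = r_2 − e = 0 − 9 ≡ 2 (mod 11). Hence c = [1, 2, 4, 5, 0].
  Check: interpolating c through the α_i gives m(x) = 8 + 8·x (degree < 2) with m(α_i) = c_i for every i, so c is indeed a codeword.


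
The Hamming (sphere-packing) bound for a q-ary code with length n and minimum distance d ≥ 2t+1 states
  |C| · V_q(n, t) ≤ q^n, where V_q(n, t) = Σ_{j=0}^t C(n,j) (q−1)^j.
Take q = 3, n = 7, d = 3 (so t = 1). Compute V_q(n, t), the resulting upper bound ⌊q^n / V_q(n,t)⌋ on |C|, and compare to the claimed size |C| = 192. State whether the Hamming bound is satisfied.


V_q(n, t) = 15, q^n = 2187, Hamming bound = 145, |C| = 192 > bound (violated).

Step 1: Compute V_q(n, t) = Σ_{j=0}^1 C(n, j) (q−1)^j.
  j = 0: C(7,0)·(2)^0 = 1·1 = 1.
  j = 1: C(7,1)·(2)^1 = 7·2 = 14.
  V_q(n, t) = 1 + 14 = 15.
Step 2: q^n = 3^7 = 2187.
Step 3: Hamming bound ⌊q^n / V_q(n,t)⌋ = ⌊2187/15⌋ = 145.
Step 4: Compare |C| = 192 to 145: violated.
The claimed |C| lies above the Hamming bound, so no 3-ary code of length 7 with d ≥ 3 can have 192 codewords.


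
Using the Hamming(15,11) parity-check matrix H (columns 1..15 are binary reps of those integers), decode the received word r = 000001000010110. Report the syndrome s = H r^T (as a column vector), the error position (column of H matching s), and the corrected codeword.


s = (1, 1, 1, 0)^T, error position = 14, corrected codeword c = 000001000010100

Compute s = H r^T mod 2 one row at a time:
  s_1 = 0 + 0 + 0 + 1 + 0 + 1 + 1 + 0 = 3 ≡ 1 (mod 2).
  s_2 = 0 + 0 + 1 + 0 + 0 + 1 + 1 + 0 = 3 ≡ 1 (mod 2).
  s_3 = 0 + 0 + 1 + 0 + 0 + 1 + 1 + 0 = 3 ≡ 1 (mod 2).
  s_4 = 0 + 0 + 0 + 0 + 0 + 1 + 1 + 0 = 2 ≡ 0 (mod 2).
s = (1, 1, 1, 0)^T — this equals column 14 of H (binary 1110), so error is at position 14.
Correct: flip bit 14 of r = 000001000010110 to get c = 000001000010100.
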